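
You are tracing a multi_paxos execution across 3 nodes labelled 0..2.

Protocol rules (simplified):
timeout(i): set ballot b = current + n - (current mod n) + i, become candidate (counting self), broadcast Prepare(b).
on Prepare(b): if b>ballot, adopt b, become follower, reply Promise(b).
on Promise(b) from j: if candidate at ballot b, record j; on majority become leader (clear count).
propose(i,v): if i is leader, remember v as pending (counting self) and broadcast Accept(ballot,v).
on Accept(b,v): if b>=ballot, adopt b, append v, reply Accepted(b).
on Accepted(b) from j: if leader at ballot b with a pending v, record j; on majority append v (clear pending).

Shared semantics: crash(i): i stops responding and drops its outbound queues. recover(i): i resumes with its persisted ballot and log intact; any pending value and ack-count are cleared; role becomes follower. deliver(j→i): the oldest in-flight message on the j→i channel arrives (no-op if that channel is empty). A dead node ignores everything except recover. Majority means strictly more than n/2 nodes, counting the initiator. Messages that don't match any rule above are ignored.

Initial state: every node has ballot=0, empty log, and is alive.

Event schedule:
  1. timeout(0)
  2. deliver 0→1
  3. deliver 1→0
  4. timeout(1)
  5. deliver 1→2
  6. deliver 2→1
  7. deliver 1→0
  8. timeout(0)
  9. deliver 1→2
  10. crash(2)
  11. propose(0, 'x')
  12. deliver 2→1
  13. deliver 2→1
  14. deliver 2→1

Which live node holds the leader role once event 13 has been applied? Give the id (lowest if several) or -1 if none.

step 1 timeout(0): 0={cand,b=3,log=-}
step 2 deliver 0→1: 1={foll,b=3,log=-}
step 3 deliver 1→0: 0={lead,b=3,log=-}
step 4 timeout(1): 1={cand,b=7,log=-}
step 5 deliver 1→2: 2={foll,b=7,log=-}
step 6 deliver 2→1: 1={lead,b=7,log=-}
step 7 deliver 1→0: 0={foll,b=7,log=-}
step 8 timeout(0): 0={cand,b=9,log=-}
step 9 deliver 1→2: —
step 10 crash(2): 2={✗foll,b=7,log=-}
step 11 propose(0,'x'): —
step 12 deliver 2→1: —
step 13 deliver 2→1: —

1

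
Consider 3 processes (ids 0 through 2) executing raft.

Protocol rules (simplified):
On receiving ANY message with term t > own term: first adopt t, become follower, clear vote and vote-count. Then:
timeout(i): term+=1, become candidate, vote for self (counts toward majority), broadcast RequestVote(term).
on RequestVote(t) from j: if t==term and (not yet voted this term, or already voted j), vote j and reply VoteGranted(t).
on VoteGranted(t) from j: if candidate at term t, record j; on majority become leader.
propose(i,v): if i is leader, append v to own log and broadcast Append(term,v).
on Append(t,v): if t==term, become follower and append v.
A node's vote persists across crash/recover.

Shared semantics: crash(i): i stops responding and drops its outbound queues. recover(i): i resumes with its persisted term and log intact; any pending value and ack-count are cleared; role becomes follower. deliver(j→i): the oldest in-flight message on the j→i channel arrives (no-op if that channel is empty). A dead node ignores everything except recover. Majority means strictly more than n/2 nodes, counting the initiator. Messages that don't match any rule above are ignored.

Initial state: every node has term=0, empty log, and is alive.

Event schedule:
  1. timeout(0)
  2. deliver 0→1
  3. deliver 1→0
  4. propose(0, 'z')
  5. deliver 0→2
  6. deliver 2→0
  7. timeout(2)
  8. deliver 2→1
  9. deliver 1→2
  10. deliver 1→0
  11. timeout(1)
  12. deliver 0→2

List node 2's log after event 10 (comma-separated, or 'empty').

empty

after 1 — timeout(0): n0:cand/t1/[-]
after 2 — deliver 0→1: n1:foll/t1/[-]
after 3 — deliver 1→0: n0:lead/t1/[-]
after 4 — propose(0,'z'): n0:lead/t1/[z]
after 5 — deliver 0→2: n2:foll/t1/[-]
after 6 — deliver 2→0: ·
after 7 — timeout(2): n2:cand/t2/[-]
after 8 — deliver 2→1: n1:foll/t2/[-]
after 9 — deliver 1→2: n2:lead/t2/[-]
after 10 — deliver 1→0: ·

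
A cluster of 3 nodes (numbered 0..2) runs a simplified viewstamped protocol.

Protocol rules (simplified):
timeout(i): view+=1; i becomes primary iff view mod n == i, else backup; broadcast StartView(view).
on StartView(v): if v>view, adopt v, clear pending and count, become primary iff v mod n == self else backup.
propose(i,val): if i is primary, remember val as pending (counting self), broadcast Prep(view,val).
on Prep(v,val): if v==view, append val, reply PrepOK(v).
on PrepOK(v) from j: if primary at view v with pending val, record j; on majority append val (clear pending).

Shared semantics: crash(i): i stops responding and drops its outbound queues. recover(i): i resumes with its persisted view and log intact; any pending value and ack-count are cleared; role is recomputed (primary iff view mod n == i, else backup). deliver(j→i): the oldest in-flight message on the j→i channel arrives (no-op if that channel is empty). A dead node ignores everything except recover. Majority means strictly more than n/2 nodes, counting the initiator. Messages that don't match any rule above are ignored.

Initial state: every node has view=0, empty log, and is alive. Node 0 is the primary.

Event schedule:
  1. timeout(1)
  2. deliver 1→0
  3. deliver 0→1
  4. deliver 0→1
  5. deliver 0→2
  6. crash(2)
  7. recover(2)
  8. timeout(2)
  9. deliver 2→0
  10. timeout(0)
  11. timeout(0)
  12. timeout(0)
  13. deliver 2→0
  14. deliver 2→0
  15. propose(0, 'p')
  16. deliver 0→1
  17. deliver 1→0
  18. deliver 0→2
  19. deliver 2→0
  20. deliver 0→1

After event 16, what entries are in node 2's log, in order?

e1 timeout(1): 1[prim,v=1,-]
e2 deliver 1→0: 0[back,v=1,-]
e3 deliver 0→1: ·
e4 deliver 0→1: ·
e5 deliver 0→2: ·
e6 crash(2): 2[✗back,v=0,-]
e7 recover(2): 2[back,v=0,-]
e8 timeout(2): 2[back,v=1,-]
e9 deliver 2→0: ·
e10 timeout(0): 0[back,v=2,-]
e11 timeout(0): 0[prim,v=3,-]
e12 timeout(0): 0[back,v=4,-]
e13 deliver 2→0: ·
e14 deliver 2→0: ·
e15 propose(0,'p'): ·
e16 deliver 0→1: 1[back,v=2,-]

empty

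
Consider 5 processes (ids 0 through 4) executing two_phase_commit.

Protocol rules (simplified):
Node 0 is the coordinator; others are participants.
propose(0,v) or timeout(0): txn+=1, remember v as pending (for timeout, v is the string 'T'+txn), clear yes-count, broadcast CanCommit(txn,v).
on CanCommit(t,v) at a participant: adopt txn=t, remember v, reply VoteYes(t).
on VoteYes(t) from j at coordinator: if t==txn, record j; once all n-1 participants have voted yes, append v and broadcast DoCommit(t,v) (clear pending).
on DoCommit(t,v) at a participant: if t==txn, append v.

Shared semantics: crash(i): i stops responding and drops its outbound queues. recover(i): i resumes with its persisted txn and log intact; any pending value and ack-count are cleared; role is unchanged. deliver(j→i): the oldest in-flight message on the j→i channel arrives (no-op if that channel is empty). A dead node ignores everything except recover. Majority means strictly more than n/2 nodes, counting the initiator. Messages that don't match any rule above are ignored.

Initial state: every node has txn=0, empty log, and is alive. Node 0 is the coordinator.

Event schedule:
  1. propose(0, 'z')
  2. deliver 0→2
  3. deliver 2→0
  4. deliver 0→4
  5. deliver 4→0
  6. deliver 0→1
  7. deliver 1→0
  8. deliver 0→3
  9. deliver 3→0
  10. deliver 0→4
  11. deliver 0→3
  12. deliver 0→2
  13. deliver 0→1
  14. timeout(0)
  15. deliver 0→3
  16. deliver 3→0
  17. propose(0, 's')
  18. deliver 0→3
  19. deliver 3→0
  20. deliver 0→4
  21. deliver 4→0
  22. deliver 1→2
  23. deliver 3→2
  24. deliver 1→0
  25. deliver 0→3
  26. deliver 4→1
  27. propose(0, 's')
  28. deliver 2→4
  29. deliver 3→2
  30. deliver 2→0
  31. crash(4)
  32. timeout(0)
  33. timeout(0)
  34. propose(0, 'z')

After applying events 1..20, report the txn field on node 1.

1

after 1 — propose(0,'z'): n0:coor/t1/[-]
after 2 — deliver 0→2: n2:part/t1/[-]
after 3 — deliver 2→0: ·
after 4 — deliver 0→4: n4:part/t1/[-]
after 5 — deliver 4→0: ·
after 6 — deliver 0→1: n1:part/t1/[-]
after 7 — deliver 1→0: ·
after 8 — deliver 0→3: n3:part/t1/[-]
after 9 — deliver 3→0: n0:coor/t1/[z]
after 10 — deliver 0→4: n4:part/t1/[z]
after 11 — deliver 0→3: n3:part/t1/[z]
after 12 — deliver 0→2: n2:part/t1/[z]
after 13 — deliver 0→1: n1:part/t1/[z]
after 14 — timeout(0): n0:coor/t2/[z]
after 15 — deliver 0→3: n3:part/t2/[z]
after 16 — deliver 3→0: ·
after 17 — propose(0,'s'): n0:coor/t3/[z]
after 18 — deliver 0→3: n3:part/t3/[z]
after 19 — deliver 3→0: ·
after 20 — deliver 0→4: n4:part/t2/[z]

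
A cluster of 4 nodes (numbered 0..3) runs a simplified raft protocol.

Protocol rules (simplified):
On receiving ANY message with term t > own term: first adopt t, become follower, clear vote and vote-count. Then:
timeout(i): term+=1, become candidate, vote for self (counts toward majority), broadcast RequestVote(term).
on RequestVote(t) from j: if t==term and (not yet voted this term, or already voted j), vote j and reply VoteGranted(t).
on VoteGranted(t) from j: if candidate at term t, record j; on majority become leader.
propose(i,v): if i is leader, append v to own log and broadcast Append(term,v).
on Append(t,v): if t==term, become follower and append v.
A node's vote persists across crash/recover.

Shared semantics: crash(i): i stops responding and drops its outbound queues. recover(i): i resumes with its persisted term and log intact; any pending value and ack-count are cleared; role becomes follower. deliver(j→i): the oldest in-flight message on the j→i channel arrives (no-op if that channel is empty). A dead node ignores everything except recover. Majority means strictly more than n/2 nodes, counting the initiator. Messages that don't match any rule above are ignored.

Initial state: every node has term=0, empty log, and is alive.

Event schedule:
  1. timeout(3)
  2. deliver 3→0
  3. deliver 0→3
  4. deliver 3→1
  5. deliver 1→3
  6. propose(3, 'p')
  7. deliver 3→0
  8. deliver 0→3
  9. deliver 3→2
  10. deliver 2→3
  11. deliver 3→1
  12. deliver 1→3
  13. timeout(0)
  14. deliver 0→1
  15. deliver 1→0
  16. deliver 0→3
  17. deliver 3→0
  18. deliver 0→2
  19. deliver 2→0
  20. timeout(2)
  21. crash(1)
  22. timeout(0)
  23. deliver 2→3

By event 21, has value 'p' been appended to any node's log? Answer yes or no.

e1 timeout(3): 3[cand,t=1,-]
e2 deliver 3→0: 0[foll,t=1,-]
e3 deliver 0→3: ·
e4 deliver 3→1: 1[foll,t=1,-]
e5 deliver 1→3: 3[lead,t=1,-]
e6 propose(3,'p'): 3[lead,t=1,p]
e7 deliver 3→0: 0[foll,t=1,p]
e8 deliver 0→3: ·
e9 deliver 3→2: 2[foll,t=1,-]
e10 deliver 2→3: ·
e11 deliver 3→1: 1[foll,t=1,p]
e12 deliver 1→3: ·
e13 timeout(0): 0[cand,t=2,p]
e14 deliver 0→1: 1[foll,t=2,p]
e15 deliver 1→0: ·
e16 deliver 0→3: 3[foll,t=2,p]
e17 deliver 3→0: 0[lead,t=2,p]
e18 deliver 0→2: 2[foll,t=2,-]
e19 deliver 2→0: ·
e20 timeout(2): 2[cand,t=3,-]
e21 crash(1): 1[✗foll,t=2,p]

yes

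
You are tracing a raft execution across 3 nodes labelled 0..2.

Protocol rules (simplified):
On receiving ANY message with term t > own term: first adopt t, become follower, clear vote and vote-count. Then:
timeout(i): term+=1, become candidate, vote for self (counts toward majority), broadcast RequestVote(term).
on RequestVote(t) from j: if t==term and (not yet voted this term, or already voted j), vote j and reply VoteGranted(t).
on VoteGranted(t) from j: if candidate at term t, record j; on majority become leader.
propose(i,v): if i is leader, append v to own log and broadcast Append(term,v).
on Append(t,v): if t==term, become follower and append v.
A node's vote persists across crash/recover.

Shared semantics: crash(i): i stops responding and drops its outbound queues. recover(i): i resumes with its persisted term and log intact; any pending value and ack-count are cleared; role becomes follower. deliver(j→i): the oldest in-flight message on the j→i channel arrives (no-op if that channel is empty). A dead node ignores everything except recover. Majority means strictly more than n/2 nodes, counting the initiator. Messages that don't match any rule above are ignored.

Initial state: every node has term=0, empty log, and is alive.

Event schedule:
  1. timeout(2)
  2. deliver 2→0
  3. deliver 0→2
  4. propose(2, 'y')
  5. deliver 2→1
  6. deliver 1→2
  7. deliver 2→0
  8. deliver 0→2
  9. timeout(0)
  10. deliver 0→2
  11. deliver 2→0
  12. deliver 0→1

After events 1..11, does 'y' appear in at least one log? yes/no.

yes

e1 timeout(2): 2[cand,t=1,-]
e2 deliver 2→0: 0[foll,t=1,-]
e3 deliver 0→2: 2[lead,t=1,-]
e4 propose(2,'y'): 2[lead,t=1,y]
e5 deliver 2→1: 1[foll,t=1,-]
e6 deliver 1→2: ·
e7 deliver 2→0: 0[foll,t=1,y]
e8 deliver 0→2: ·
e9 timeout(0): 0[cand,t=2,y]
e10 deliver 0→2: 2[foll,t=2,y]
e11 deliver 2→0: 0[lead,t=2,y]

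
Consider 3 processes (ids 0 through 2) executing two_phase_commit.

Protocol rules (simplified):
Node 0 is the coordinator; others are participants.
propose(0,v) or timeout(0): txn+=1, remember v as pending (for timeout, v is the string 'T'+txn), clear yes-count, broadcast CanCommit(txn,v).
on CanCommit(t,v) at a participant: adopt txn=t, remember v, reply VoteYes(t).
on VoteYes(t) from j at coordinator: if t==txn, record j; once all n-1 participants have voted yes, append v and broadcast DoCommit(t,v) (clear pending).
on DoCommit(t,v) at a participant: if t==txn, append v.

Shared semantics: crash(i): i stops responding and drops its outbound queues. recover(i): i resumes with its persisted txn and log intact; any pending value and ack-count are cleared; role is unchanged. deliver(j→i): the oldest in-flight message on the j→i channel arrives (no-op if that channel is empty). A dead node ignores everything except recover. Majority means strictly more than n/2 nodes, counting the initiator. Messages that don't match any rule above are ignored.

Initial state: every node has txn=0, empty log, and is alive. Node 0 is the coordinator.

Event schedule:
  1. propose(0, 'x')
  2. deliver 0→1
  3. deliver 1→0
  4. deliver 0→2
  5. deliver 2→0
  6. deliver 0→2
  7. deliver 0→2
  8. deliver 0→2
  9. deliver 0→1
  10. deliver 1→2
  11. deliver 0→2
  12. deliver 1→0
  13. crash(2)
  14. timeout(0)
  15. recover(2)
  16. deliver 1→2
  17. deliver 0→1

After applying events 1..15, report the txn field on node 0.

2

step 1 propose(0,'x'): 0={coor,t=1,log=-}
step 2 deliver 0→1: 1={part,t=1,log=-}
step 3 deliver 1→0: —
step 4 deliver 0→2: 2={part,t=1,log=-}
step 5 deliver 2→0: 0={coor,t=1,log=x}
step 6 deliver 0→2: 2={part,t=1,log=x}
step 7 deliver 0→2: —
step 8 deliver 0→2: —
step 9 deliver 0→1: 1={part,t=1,log=x}
step 10 deliver 1→2: —
step 11 deliver 0→2: —
step 12 deliver 1→0: —
step 13 crash(2): 2={✗part,t=1,log=x}
step 14 timeout(0): 0={coor,t=2,log=x}
step 15 recover(2): 2={part,t=1,log=x}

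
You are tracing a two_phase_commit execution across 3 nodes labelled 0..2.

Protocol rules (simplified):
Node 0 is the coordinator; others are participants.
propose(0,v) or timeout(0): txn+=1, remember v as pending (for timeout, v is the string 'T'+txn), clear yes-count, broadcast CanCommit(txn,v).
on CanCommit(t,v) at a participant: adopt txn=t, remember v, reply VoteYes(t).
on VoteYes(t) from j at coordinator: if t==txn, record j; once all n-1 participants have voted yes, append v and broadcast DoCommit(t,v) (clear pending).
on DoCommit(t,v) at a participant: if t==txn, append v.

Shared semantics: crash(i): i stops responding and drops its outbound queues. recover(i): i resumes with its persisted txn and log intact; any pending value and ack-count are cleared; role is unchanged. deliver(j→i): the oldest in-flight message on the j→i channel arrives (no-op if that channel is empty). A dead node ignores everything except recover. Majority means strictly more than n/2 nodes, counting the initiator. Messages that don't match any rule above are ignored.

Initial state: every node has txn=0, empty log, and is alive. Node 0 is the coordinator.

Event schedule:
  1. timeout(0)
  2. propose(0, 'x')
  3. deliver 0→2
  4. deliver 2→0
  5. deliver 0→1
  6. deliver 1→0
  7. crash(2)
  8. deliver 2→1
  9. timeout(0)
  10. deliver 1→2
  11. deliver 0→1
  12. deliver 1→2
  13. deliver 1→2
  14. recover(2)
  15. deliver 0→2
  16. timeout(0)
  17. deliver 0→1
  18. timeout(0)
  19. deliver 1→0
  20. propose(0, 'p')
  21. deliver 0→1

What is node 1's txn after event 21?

4

step 1 timeout(0): 0={coor,t=1,log=-}
step 2 propose(0,'x'): 0={coor,t=2,log=-}
step 3 deliver 0→2: 2={part,t=1,log=-}
step 4 deliver 2→0: —
step 5 deliver 0→1: 1={part,t=1,log=-}
step 6 deliver 1→0: —
step 7 crash(2): 2={✗part,t=1,log=-}
step 8 deliver 2→1: —
step 9 timeout(0): 0={coor,t=3,log=-}
step 10 deliver 1→2: —
step 11 deliver 0→1: 1={part,t=2,log=-}
step 12 deliver 1→2: —
step 13 deliver 1→2: —
step 14 recover(2): 2={part,t=1,log=-}
step 15 deliver 0→2: 2={part,t=2,log=-}
step 16 timeout(0): 0={coor,t=4,log=-}
step 17 deliver 0→1: 1={part,t=3,log=-}
step 18 timeout(0): 0={coor,t=5,log=-}
step 19 deliver 1→0: —
step 20 propose(0,'p'): 0={coor,t=6,log=-}
step 21 deliver 0→1: 1={part,t=4,log=-}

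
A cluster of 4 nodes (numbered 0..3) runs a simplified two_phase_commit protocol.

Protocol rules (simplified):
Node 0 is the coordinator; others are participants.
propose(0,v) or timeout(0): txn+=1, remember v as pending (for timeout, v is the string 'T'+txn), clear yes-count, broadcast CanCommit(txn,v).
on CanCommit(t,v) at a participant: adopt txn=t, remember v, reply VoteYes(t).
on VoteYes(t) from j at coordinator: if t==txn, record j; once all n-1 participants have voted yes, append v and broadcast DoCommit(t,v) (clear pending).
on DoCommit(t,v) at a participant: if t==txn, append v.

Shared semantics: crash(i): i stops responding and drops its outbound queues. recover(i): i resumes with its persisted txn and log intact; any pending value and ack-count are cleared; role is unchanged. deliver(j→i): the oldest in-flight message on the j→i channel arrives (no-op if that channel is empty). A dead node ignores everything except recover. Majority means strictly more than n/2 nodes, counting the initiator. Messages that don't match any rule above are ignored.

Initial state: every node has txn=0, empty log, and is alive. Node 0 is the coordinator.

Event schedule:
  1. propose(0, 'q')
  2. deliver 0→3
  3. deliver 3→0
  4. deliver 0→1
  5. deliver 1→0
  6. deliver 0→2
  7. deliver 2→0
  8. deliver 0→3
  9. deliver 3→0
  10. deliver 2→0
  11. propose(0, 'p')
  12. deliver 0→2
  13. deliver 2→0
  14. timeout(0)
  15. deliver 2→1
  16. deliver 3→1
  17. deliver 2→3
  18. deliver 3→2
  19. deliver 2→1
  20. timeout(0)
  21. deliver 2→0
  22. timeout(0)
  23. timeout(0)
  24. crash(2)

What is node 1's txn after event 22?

1. propose(0,'q'):  <0:coor t1 ->
2. deliver 0→3:  <3:part t1 ->
3. deliver 3→0:  nop
4. deliver 0→1:  <1:part t1 ->
5. deliver 1→0:  nop
6. deliver 0→2:  <2:part t1 ->
7. deliver 2→0:  <0:coor t1 q>
8. deliver 0→3:  <3:part t1 q>
9. deliver 3→0:  nop
10. deliver 2→0:  nop
11. propose(0,'p'):  <0:coor t2 q>
12. deliver 0→2:  <2:part t1 q>
13. deliver 2→0:  nop
14. timeout(0):  <0:coor t3 q>
15. deliver 2→1:  nop
16. deliver 3→1:  nop
17. deliver 2→3:  nop
18. deliver 3→2:  nop
19. deliver 2→1:  nop
20. timeout(0):  <0:coor t4 q>
21. deliver 2→0:  nop
22. timeout(0):  <0:coor t5 q>

1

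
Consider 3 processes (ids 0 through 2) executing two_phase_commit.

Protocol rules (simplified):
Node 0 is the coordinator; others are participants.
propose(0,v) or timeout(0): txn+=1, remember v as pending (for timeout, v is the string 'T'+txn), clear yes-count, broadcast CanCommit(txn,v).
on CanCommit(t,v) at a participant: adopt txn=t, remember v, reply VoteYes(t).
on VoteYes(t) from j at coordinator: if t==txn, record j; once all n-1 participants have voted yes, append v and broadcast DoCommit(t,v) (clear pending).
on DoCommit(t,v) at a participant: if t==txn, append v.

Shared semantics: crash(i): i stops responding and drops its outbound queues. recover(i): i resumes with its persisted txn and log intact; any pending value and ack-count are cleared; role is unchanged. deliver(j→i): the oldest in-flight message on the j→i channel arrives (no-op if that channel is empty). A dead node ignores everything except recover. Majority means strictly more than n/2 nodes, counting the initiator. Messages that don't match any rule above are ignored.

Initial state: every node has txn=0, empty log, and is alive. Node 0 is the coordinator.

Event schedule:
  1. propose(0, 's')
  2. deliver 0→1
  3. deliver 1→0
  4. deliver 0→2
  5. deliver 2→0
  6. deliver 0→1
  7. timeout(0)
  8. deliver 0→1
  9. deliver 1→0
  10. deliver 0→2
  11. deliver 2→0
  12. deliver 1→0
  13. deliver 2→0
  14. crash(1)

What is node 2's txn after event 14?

e1 propose(0,'s'): 0[coor,t=1,-]
e2 deliver 0→1: 1[part,t=1,-]
e3 deliver 1→0: ·
e4 deliver 0→2: 2[part,t=1,-]
e5 deliver 2→0: 0[coor,t=1,s]
e6 deliver 0→1: 1[part,t=1,s]
e7 timeout(0): 0[coor,t=2,s]
e8 deliver 0→1: 1[part,t=2,s]
e9 deliver 1→0: ·
e10 deliver 0→2: 2[part,t=1,s]
e11 deliver 2→0: ·
e12 deliver 1→0: ·
e13 deliver 2→0: ·
e14 crash(1): 1[✗part,t=2,s]

1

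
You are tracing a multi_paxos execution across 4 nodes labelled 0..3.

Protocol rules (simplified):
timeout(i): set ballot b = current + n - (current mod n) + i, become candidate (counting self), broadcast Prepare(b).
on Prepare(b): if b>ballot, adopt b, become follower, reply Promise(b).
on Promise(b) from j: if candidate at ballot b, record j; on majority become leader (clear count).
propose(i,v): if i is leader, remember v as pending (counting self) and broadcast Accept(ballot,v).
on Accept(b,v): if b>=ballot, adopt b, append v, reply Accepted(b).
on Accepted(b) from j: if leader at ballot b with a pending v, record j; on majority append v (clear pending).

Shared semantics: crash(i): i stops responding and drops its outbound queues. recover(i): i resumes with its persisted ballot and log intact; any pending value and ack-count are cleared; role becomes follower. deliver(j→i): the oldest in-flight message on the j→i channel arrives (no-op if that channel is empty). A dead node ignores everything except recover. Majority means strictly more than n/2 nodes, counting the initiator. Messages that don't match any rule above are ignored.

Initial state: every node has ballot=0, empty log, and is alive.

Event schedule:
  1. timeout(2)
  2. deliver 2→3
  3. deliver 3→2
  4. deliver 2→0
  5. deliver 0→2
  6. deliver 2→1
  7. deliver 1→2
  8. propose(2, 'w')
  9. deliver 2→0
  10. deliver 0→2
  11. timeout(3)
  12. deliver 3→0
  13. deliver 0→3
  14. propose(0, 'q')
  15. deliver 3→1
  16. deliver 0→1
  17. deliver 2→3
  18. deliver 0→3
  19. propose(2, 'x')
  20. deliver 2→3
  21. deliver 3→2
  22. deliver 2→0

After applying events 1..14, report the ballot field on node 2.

after 1 — timeout(2): n2:cand/b6/[-]
after 2 — deliver 2→3: n3:foll/b6/[-]
after 3 — deliver 3→2: ·
after 4 — deliver 2→0: n0:foll/b6/[-]
after 5 — deliver 0→2: n2:lead/b6/[-]
after 6 — deliver 2→1: n1:foll/b6/[-]
after 7 — deliver 1→2: ·
after 8 — propose(2,'w'): ·
after 9 — deliver 2→0: n0:foll/b6/[w]
after 10 — deliver 0→2: ·
after 11 — timeout(3): n3:cand/b11/[-]
after 12 — deliver 3→0: n0:foll/b11/[w]
after 13 — deliver 0→3: ·
after 14 — propose(0,'q'): ·

6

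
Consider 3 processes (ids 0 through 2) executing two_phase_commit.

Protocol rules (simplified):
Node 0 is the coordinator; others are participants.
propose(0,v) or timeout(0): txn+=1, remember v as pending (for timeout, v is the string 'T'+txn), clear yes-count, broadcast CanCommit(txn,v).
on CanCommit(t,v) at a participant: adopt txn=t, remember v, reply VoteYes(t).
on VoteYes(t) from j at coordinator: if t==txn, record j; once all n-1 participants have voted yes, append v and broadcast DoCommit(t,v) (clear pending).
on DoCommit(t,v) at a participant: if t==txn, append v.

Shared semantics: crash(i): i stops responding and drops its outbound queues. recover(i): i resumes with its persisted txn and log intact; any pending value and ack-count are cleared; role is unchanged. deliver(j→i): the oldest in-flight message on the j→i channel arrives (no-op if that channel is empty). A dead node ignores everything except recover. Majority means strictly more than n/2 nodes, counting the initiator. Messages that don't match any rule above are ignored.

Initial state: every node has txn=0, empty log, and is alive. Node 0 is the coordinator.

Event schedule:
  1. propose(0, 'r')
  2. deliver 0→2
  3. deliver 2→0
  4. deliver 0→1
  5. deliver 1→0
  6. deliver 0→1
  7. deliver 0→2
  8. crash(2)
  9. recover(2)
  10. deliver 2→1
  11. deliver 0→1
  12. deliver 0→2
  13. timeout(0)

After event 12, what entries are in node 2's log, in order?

after 1 — propose(0,'r'): n0:coor/t1/[-]
after 2 — deliver 0→2: n2:part/t1/[-]
after 3 — deliver 2→0: ·
after 4 — deliver 0→1: n1:part/t1/[-]
after 5 — deliver 1→0: n0:coor/t1/[r]
after 6 — deliver 0→1: n1:part/t1/[r]
after 7 — deliver 0→2: n2:part/t1/[r]
after 8 — crash(2): n2:✗part/t1/[r]
after 9 — recover(2): n2:part/t1/[r]
after 10 — deliver 2→1: ·
after 11 — deliver 0→1: ·
after 12 — deliver 0→2: ·

r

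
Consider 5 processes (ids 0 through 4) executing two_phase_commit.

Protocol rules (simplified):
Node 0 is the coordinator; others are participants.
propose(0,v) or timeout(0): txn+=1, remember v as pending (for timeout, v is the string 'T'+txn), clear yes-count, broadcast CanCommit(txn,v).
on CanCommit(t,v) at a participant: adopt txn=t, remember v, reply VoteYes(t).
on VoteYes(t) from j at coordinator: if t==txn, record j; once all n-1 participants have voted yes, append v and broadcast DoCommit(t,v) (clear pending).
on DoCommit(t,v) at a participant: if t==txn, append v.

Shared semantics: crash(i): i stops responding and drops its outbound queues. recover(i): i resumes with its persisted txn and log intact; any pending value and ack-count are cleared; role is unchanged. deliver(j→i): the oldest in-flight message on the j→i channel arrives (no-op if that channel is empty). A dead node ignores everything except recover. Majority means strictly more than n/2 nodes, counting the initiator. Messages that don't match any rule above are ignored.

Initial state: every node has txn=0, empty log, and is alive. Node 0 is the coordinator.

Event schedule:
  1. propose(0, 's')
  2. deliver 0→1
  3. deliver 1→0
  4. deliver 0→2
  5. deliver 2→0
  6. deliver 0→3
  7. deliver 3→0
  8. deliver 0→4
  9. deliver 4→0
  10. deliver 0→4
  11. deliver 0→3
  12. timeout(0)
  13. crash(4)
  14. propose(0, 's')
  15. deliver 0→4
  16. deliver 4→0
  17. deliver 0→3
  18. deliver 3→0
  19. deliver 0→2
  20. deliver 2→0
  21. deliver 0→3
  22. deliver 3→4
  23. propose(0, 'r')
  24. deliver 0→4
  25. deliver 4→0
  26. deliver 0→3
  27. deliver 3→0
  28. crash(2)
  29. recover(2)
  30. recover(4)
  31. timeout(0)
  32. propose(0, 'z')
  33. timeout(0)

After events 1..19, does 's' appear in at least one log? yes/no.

yes

1. propose(0,'s'):  <0:coor t1 ->
2. deliver 0→1:  <1:part t1 ->
3. deliver 1→0:  nop
4. deliver 0→2:  <2:part t1 ->
5. deliver 2→0:  nop
6. deliver 0→3:  <3:part t1 ->
7. deliver 3→0:  nop
8. deliver 0→4:  <4:part t1 ->
9. deliver 4→0:  <0:coor t1 s>
10. deliver 0→4:  <4:part t1 s>
11. deliver 0→3:  <3:part t1 s>
12. timeout(0):  <0:coor t2 s>
13. crash(4):  <4:✗part t1 s>
14. propose(0,'s'):  <0:coor t3 s>
15. deliver 0→4:  nop
16. deliver 4→0:  nop
17. deliver 0→3:  <3:part t2 s>
18. deliver 3→0:  nop
19. deliver 0→2:  <2:part t1 s>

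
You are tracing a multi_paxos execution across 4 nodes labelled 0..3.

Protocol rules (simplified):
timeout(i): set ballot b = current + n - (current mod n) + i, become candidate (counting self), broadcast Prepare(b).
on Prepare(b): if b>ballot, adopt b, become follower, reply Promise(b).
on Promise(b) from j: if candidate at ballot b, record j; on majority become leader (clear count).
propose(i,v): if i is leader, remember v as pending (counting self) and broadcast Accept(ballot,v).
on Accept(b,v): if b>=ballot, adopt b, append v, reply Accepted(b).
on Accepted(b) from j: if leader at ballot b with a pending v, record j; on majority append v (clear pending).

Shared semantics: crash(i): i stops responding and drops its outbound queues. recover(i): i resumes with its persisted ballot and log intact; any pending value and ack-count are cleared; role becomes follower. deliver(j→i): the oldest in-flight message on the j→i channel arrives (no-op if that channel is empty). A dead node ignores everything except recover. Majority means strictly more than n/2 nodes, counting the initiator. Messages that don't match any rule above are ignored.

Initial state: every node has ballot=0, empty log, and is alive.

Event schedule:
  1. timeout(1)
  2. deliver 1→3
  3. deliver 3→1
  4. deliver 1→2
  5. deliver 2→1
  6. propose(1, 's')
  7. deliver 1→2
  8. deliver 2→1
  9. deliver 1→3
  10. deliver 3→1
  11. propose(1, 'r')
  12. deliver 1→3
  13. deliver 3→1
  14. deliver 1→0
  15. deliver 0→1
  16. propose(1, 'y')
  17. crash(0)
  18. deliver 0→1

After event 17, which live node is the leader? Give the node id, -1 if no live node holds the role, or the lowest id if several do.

[1] timeout(1) → N1(cand b5 [-])
[2] deliver 1→3 → N3(foll b5 [-])
[3] deliver 3→1 → ∅
[4] deliver 1→2 → N2(foll b5 [-])
[5] deliver 2→1 → N1(lead b5 [-])
[6] propose(1,'s') → ∅
[7] deliver 1→2 → N2(foll b5 [s])
[8] deliver 2→1 → ∅
[9] deliver 1→3 → N3(foll b5 [s])
[10] deliver 3→1 → N1(lead b5 [s])
[11] propose(1,'r') → ∅
[12] deliver 1→3 → N3(foll b5 [s,r])
[13] deliver 3→1 → ∅
[14] deliver 1→0 → N0(foll b5 [-])
[15] deliver 0→1 → ∅
[16] propose(1,'y') → ∅
[17] crash(0) → N0(✗foll b5 [-])

1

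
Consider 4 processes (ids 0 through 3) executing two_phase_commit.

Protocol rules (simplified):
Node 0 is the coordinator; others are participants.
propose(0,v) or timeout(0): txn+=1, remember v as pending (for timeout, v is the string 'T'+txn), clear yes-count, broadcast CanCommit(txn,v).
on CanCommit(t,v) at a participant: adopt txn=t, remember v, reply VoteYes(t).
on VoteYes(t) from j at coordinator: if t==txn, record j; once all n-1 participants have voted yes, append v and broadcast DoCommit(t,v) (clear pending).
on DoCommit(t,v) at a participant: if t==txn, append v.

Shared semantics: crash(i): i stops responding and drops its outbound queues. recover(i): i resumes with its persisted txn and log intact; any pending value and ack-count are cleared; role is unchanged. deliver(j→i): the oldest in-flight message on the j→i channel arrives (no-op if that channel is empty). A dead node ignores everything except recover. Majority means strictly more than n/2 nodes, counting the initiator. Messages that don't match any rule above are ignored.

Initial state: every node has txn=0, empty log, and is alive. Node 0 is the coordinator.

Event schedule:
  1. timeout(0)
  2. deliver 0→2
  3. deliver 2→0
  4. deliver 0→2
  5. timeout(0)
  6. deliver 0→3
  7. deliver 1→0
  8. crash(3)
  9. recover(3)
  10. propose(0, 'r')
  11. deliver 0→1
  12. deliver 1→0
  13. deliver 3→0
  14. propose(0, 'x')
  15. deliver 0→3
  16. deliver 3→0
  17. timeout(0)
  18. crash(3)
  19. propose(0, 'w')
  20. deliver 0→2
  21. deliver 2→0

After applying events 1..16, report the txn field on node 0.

e1 timeout(0): 0[coor,t=1,-]
e2 deliver 0→2: 2[part,t=1,-]
e3 deliver 2→0: ·
e4 deliver 0→2: ·
e5 timeout(0): 0[coor,t=2,-]
e6 deliver 0→3: 3[part,t=1,-]
e7 deliver 1→0: ·
e8 crash(3): 3[✗part,t=1,-]
e9 recover(3): 3[part,t=1,-]
e10 propose(0,'r'): 0[coor,t=3,-]
e11 deliver 0→1: 1[part,t=1,-]
e12 deliver 1→0: ·
e13 deliver 3→0: ·
e14 propose(0,'x'): 0[coor,t=4,-]
e15 deliver 0→3: 3[part,t=2,-]
e16 deliver 3→0: ·

4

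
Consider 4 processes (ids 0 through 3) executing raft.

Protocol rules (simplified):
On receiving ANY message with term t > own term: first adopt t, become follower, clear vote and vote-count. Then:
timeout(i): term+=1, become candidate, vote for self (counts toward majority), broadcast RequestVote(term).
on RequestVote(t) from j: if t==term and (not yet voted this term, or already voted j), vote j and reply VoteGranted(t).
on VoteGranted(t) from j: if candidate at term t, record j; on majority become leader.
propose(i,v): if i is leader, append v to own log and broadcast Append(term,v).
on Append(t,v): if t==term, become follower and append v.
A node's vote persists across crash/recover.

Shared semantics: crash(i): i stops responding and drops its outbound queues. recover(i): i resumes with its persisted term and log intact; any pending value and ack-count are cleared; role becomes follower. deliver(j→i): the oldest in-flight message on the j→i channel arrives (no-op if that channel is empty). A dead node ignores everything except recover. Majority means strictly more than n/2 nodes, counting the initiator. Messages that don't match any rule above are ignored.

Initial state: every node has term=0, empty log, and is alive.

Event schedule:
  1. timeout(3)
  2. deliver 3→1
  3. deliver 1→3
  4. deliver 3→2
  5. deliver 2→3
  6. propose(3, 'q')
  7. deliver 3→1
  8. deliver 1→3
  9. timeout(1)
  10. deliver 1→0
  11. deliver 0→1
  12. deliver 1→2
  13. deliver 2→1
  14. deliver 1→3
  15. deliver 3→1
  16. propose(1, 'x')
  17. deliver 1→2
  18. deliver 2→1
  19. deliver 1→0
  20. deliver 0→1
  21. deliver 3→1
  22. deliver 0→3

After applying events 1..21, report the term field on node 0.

2

step 1 timeout(3): 3={cand,t=1,log=-}
step 2 deliver 3→1: 1={foll,t=1,log=-}
step 3 deliver 1→3: —
step 4 deliver 3→2: 2={foll,t=1,log=-}
step 5 deliver 2→3: 3={lead,t=1,log=-}
step 6 propose(3,'q'): 3={lead,t=1,log=q}
step 7 deliver 3→1: 1={foll,t=1,log=q}
step 8 deliver 1→3: —
step 9 timeout(1): 1={cand,t=2,log=q}
step 10 deliver 1→0: 0={foll,t=2,log=-}
step 11 deliver 0→1: —
step 12 deliver 1→2: 2={foll,t=2,log=-}
step 13 deliver 2→1: 1={lead,t=2,log=q}
step 14 deliver 1→3: 3={foll,t=2,log=q}
step 15 deliver 3→1: —
step 16 propose(1,'x'): 1={lead,t=2,log=q,x}
step 17 deliver 1→2: 2={foll,t=2,log=x}
step 18 deliver 2→1: —
step 19 deliver 1→0: 0={foll,t=2,log=x}
step 20 deliver 0→1: —
step 21 deliver 3→1: —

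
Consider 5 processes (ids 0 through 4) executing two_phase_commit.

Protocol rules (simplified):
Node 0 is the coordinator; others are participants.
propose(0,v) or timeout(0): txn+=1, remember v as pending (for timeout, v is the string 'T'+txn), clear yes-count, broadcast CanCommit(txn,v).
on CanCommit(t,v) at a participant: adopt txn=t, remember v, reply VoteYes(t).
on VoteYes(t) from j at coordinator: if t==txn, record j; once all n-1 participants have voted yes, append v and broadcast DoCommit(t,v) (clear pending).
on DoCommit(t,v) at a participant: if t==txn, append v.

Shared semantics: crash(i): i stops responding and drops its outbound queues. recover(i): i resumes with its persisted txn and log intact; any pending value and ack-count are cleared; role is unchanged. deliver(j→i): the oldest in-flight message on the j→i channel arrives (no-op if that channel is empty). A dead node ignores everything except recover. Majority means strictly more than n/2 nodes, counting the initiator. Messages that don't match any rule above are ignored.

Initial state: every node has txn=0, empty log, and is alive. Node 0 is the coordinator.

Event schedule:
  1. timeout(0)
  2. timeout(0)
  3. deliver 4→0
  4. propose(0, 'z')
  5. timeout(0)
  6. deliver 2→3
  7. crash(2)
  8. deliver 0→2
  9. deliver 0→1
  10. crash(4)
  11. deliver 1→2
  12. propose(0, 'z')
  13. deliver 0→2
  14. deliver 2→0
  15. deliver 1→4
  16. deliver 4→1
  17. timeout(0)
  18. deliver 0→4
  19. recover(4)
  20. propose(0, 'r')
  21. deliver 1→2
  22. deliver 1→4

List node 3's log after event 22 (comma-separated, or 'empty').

e1 timeout(0): 0[coor,t=1,-]
e2 timeout(0): 0[coor,t=2,-]
e3 deliver 4→0: ·
e4 propose(0,'z'): 0[coor,t=3,-]
e5 timeout(0): 0[coor,t=4,-]
e6 deliver 2→3: ·
e7 crash(2): 2[✗part,t=0,-]
e8 deliver 0→2: ·
e9 deliver 0→1: 1[part,t=1,-]
e10 crash(4): 4[✗part,t=0,-]
e11 deliver 1→2: ·
e12 propose(0,'z'): 0[coor,t=5,-]
e13 deliver 0→2: ·
e14 deliver 2→0: ·
e15 deliver 1→4: ·
e16 deliver 4→1: ·
e17 timeout(0): 0[coor,t=6,-]
e18 deliver 0→4: ·
e19 recover(4): 4[part,t=0,-]
e20 propose(0,'r'): 0[coor,t=7,-]
e21 deliver 1→2: ·
e22 deliver 1→4: ·

empty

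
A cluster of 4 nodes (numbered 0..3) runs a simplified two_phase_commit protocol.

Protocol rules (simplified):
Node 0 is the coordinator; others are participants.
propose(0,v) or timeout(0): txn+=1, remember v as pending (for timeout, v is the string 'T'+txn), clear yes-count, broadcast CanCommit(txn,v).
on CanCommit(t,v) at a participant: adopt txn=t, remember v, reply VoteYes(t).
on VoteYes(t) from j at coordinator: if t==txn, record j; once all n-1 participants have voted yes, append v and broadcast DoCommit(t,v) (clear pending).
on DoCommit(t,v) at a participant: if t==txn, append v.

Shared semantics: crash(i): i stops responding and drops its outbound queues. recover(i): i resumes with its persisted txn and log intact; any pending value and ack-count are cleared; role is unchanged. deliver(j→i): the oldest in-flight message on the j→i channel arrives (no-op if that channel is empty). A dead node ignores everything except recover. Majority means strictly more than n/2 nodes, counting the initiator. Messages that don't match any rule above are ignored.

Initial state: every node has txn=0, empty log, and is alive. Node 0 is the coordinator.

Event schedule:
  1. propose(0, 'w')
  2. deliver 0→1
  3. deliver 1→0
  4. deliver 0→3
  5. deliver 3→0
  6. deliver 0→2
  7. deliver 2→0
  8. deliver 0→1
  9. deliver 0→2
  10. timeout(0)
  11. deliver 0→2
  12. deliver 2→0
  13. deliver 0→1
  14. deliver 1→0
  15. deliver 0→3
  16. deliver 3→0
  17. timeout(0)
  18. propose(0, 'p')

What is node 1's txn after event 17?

2

e1 propose(0,'w'): 0[coor,t=1,-]
e2 deliver 0→1: 1[part,t=1,-]
e3 deliver 1→0: ·
e4 deliver 0→3: 3[part,t=1,-]
e5 deliver 3→0: ·
e6 deliver 0→2: 2[part,t=1,-]
e7 deliver 2→0: 0[coor,t=1,w]
e8 deliver 0→1: 1[part,t=1,w]
e9 deliver 0→2: 2[part,t=1,w]
e10 timeout(0): 0[coor,t=2,w]
e11 deliver 0→2: 2[part,t=2,w]
e12 deliver 2→0: ·
e13 deliver 0→1: 1[part,t=2,w]
e14 deliver 1→0: ·
e15 deliver 0→3: 3[part,t=1,w]
e16 deliver 3→0: ·
e17 timeout(0): 0[coor,t=3,w]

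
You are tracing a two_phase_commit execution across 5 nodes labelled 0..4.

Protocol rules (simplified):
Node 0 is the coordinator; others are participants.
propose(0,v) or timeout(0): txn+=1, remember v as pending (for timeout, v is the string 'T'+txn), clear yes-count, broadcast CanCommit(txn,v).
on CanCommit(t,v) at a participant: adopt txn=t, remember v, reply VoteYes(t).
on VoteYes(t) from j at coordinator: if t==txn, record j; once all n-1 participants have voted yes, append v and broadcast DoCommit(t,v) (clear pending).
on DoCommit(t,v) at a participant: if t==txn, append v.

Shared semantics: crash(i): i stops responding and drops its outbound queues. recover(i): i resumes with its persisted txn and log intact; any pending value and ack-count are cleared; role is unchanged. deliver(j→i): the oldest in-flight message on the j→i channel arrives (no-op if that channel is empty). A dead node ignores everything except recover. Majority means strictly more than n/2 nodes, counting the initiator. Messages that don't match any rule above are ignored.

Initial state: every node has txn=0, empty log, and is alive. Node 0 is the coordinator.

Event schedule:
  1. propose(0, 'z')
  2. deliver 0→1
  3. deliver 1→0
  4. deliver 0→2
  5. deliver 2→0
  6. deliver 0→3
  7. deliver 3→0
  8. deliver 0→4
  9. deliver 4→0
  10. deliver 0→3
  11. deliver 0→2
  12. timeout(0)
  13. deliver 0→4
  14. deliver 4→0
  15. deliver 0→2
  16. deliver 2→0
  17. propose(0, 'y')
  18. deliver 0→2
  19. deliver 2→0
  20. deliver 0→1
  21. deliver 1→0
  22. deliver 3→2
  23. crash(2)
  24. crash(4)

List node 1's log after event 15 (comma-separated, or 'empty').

[1] propose(0,'z') → N0(coor t1 [-])
[2] deliver 0→1 → N1(part t1 [-])
[3] deliver 1→0 → ∅
[4] deliver 0→2 → N2(part t1 [-])
[5] deliver 2→0 → ∅
[6] deliver 0→3 → N3(part t1 [-])
[7] deliver 3→0 → ∅
[8] deliver 0→4 → N4(part t1 [-])
[9] deliver 4→0 → N0(coor t1 [z])
[10] deliver 0→3 → N3(part t1 [z])
[11] deliver 0→2 → N2(part t1 [z])
[12] timeout(0) → N0(coor t2 [z])
[13] deliver 0→4 → N4(part t1 [z])
[14] deliver 4→0 → ∅
[15] deliver 0→2 → N2(part t2 [z])

empty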